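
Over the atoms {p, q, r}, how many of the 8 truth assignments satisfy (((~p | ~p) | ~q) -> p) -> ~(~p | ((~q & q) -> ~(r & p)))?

Initial set: {((((~p | ~p) | ~q) -> p) -> ~(~p | ((~q & q) -> ~(r & p))))}.
((((~p | ~p) | ~q) -> p) -> ~(~p | ((~q & q) -> ~(r & p)))): β-rule — branch into ~(((~p | ~p) | ~q) -> p)  //  ~(~p | ((~q & q) -> ~(r & p))).
  branch 1 (add ~(((~p | ~p) | ~q) -> p)):
    ~(((~p | ~p) | ~q) -> p): α-rule — add ((~p | ~p) | ~q), ~p.
    ((~p | ~p) | ~q): β-rule — branch into (~p | ~p)  //  ~q.
      branch 1.1 (add (~p | ~p)):
        (~p | ~p): β-rule — branch into ~p  //  ~p.
          branch 1.1.1 (add ~p):
            ○ open, literals {p=F}.
          branch 1.1.2 (add ~p):
            ○ open, literals {p=F}.
      branch 1.2 (add ~q):
        ○ open, literals {p=F, q=F}.
  branch 2 (add ~(~p | ((~q & q) -> ~(r & p)))):
    ~(~p | ((~q & q) -> ~(r & p))): α-rule — add ~~p, ~((~q & q) -> ~(r & p)).
    ~((~q & q) -> ~(r & p)): α-rule — add (~q & q), ~~(r & p).
    (~q & q): α-rule — add ~q, q.
    × closes — contains both q and ~q.
1 branch closed, 3 open.
Each open branch fixes some atoms; the unmentioned ones are free. Counting distinct full assignments: branch {p=F} (q, r) contributes 4 new; branch {p=F} (q, r) contributes 0 new; branch {p=F, q=F} (r) contributes 0 new. Total: 4.

4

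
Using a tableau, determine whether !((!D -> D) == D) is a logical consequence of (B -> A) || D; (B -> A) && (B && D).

No

Initial set: {((B -> A) || D); ((B -> A) && (B && D)); !!((!D -> D) == D)}.
((B -> A) && (B && D)): α-rule — add (B -> A), (B && D).
(B && D): α-rule — add B, D.
((B -> A) || D): β-rule — branch into (B -> A)  //  D.
  branch 1 (add (B -> A)):
    !!((!D -> D) == D): β-rule — branch into (!D -> D), D  //  !(!D -> D), !D.
      branch 1.1 (add (!D -> D), D):
        (B -> A): β-rule — branch into !B  //  A.
          branch 1.1.1 (add !B):
            × closes — contains both B and !B.
          branch 1.1.2 (add A):
            (B -> A): β-rule — branch into !B  //  A.
              branch 1.1.2.1 (add !B):
                × closes — contains both B and !B.
              branch 1.1.2.2 (add A):
                (!D -> D): β-rule — branch into !!D  //  D.
                  branch 1.1.2.2.1 (add !!D):
                    ○ open, literals {A=T, B=T, D=T}.
                  branch 1.1.2.2.2 (add D):
                    ○ open, literals {A=T, B=T, D=T}.
      branch 1.2 (add !(!D -> D), !D):
        × closes — contains both D and !D.
  branch 2 (add D):
    !!((!D -> D) == D): β-rule — branch into (!D -> D), D  //  !(!D -> D), !D.
      branch 2.1 (add (!D -> D), D):
        (B -> A): β-rule — branch into !B  //  A.
          branch 2.1.1 (add !B):
            × closes — contains both B and !B.
          branch 2.1.2 (add A):
            (!D -> D): β-rule — branch into !!D  //  D.
              branch 2.1.2.1 (add !!D):
                ○ open, literals {A=T, B=T, D=T}.
              branch 2.1.2.2 (add D):
                ○ open, literals {A=T, B=T, D=T}.
      branch 2.2 (add !(!D -> D), !D):
        × closes — contains both D and !D.
5 branches closed, 4 open.
An open branch gives a countermodel: A=T, B=T, D=T (unmentioned atoms arbitrary); the premises hold there but the conclusion fails.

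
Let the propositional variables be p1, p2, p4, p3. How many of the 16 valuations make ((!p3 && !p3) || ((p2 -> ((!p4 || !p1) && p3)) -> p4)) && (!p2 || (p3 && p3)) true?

Initial set: {(((!p3 && !p3) || ((p2 -> ((!p4 || !p1) && p3)) -> p4)) && (!p2 || (p3 && p3)))}.
(((!p3 && !p3) || ((p2 -> ((!p4 || !p1) && p3)) -> p4)) && (!p2 || (p3 && p3))): α-rule — add ((!p3 && !p3) || ((p2 -> ((!p4 || !p1) && p3)) -> p4)), (!p2 || (p3 && p3)).
((!p3 && !p3) || ((p2 -> ((!p4 || !p1) && p3)) -> p4)): β-rule — branch into (!p3 && !p3)  //  ((p2 -> ((!p4 || !p1) && p3)) -> p4).
  branch 1 (add (!p3 && !p3)):
    (!p3 && !p3): α-rule — add !p3, !p3.
    (!p2 || (p3 && p3)): β-rule — branch into !p2  //  (p3 && p3).
      branch 1.1 (add !p2):
        ○ open, literals {p2=0, p3=0}.
      branch 1.2 (add (p3 && p3)):
        (p3 && p3): α-rule — add p3, p3.
        × closes — contains both p3 and !p3.
  branch 2 (add ((p2 -> ((!p4 || !p1) && p3)) -> p4)):
    (!p2 || (p3 && p3)): β-rule — branch into !p2  //  (p3 && p3).
      branch 2.1 (add !p2):
        ((p2 -> ((!p4 || !p1) && p3)) -> p4): β-rule — branch into !(p2 -> ((!p4 || !p1) && p3))  //  p4.
          branch 2.1.1 (add !(p2 -> ((!p4 || !p1) && p3))):
            !(p2 -> ((!p4 || !p1) && p3)): α-rule — add p2, !((!p4 || !p1) && p3).
            × closes — contains both p2 and !p2.
          branch 2.1.2 (add p4):
            ○ open, literals {p2=0, p4=1}.
      branch 2.2 (add (p3 && p3)):
        (p3 && p3): α-rule — add p3, p3.
        ((p2 -> ((!p4 || !p1) && p3)) -> p4): β-rule — branch into !(p2 -> ((!p4 || !p1) && p3))  //  p4.
          branch 2.2.1 (add !(p2 -> ((!p4 || !p1) && p3))):
            !(p2 -> ((!p4 || !p1) && p3)): α-rule — add p2, !((!p4 || !p1) && p3).
            !((!p4 || !p1) && p3): β-rule — branch into !(!p4 || !p1)  //  !p3.
              branch 2.2.1.1 (add !(!p4 || !p1)):
                !(!p4 || !p1): α-rule — add !!p4, !!p1.
                ○ open, literals {p1=1, p2=1, p3=1, p4=1}.
              branch 2.2.1.2 (add !p3):
                × closes — contains both p3 and !p3.
          branch 2.2.2 (add p4):
            ○ open, literals {p3=1, p4=1}.
3 branches closed, 4 open.
Each open branch fixes some atoms; the unmentioned ones are free. Counting distinct full assignments: branch {p2=0, p3=0} (p1, p4) contributes 4 new; branch {p2=0, p4=1} (p1, p3) contributes 2 new; branch {p1=1, p2=1, p3=1, p4=1} (none free) contributes 1 new; branch {p3=1, p4=1} (p1, p2) contributes 1 new. Total: 8.

8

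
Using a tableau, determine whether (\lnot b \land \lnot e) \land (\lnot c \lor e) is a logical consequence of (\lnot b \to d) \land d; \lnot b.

No

Initial set: {T ((\lnot b \to d) \land d); T \lnot b; F ((\lnot b \land \lnot e) \land (\lnot c \lor e))}.
T ((\lnot b \to d) \land d): α-rule — add T (\lnot b \to d), T d.
F ((\lnot b \land \lnot e) \land (\lnot c \lor e)): β-rule — branch into F (\lnot b \land \lnot e)  //  F (\lnot c \lor e).
  branch 1 (add F (\lnot b \land \lnot e)):
    T (\lnot b \to d): β-rule — branch into F \lnot b  //  T d.
      branch 1.1 (add F \lnot b):
        × closes — contains both b and \lnot b.
      branch 1.2 (add T d):
        F (\lnot b \land \lnot e): β-rule — branch into F \lnot b  //  F \lnot e.
          branch 1.2.1 (add F \lnot b):
            × closes — contains both b and \lnot b.
          branch 1.2.2 (add F \lnot e):
            ○ open, literals {b=false, d=true, e=true}.
  branch 2 (add F (\lnot c \lor e)):
    F (\lnot c \lor e): α-rule — add F \lnot c, F e.
    T (\lnot b \to d): β-rule — branch into F \lnot b  //  T d.
      branch 2.1 (add F \lnot b):
        × closes — contains both b and \lnot b.
      branch 2.2 (add T d):
        ○ open, literals {b=false, c=true, d=true, e=false}.
3 branches closed, 2 open.
An open branch gives a countermodel: b=false, d=true, e=true (unmentioned atoms arbitrary); the premises hold there but the conclusion fails.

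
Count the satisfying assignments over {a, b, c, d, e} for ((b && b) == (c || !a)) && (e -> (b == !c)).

Initial set: {(((b && b) == (c || !a)) && (e -> (b == !c)))}.
(((b && b) == (c || !a)) && (e -> (b == !c))): α-rule — add ((b && b) == (c || !a)), (e -> (b == !c)).
((b && b) == (c || !a)): β-rule — branch into (b && b), (c || !a)  //  !(b && b), !(c || !a).
  branch 1 (add (b && b), (c || !a)):
    (b && b): α-rule — add b, b.
    (e -> (b == !c)): β-rule — branch into !e  //  (b == !c).
      branch 1.1 (add !e):
        (c || !a): β-rule — branch into c  //  !a.
          branch 1.1.1 (add c):
            ○ open, literals {b=true, c=true, e=false}.
          branch 1.1.2 (add !a):
            ○ open, literals {a=false, b=true, e=false}.
      branch 1.2 (add (b == !c)):
        (c || !a): β-rule — branch into c  //  !a.
          branch 1.2.1 (add c):
            (b == !c): β-rule — branch into b, !c  //  !b, !!c.
              branch 1.2.1.1 (add b, !c):
                × closes — contains both c and !c.
              branch 1.2.1.2 (add !b, !!c):
                × closes — contains both b and !b.
          branch 1.2.2 (add !a):
            (b == !c): β-rule — branch into b, !c  //  !b, !!c.
              branch 1.2.2.1 (add b, !c):
                ○ open, literals {a=false, b=true, c=false}.
              branch 1.2.2.2 (add !b, !!c):
                × closes — contains both b and !b.
  branch 2 (add !(b && b), !(c || !a)):
    !(c || !a): α-rule — add !c, !!a.
    (e -> (b == !c)): β-rule — branch into !e  //  (b == !c).
      branch 2.1 (add !e):
        !(b && b): β-rule — branch into !b  //  !b.
          branch 2.1.1 (add !b):
            ○ open, literals {a=true, b=false, c=false, e=false}.
          branch 2.1.2 (add !b):
            ○ open, literals {a=true, b=false, c=false, e=false}.
      branch 2.2 (add (b == !c)):
        !(b && b): β-rule — branch into !b  //  !b.
          branch 2.2.1 (add !b):
            (b == !c): β-rule — branch into b, !c  //  !b, !!c.
              branch 2.2.1.1 (add b, !c):
                × closes — contains both b and !b.
              branch 2.2.1.2 (add !b, !!c):
                × closes — contains both c and !c.
          branch 2.2.2 (add !b):
            (b == !c): β-rule — branch into b, !c  //  !b, !!c.
              branch 2.2.2.1 (add b, !c):
                × closes — contains both b and !b.
              branch 2.2.2.2 (add !b, !!c):
                × closes — contains both c and !c.
7 branches closed, 5 open.
Each open branch fixes some atoms; the unmentioned ones are free. Counting distinct full assignments: branch {b=true, c=true, e=false} (a, d) contributes 4 new; branch {a=false, b=true, e=false} (c, d) contributes 2 new; branch {a=false, b=true, c=false} (d, e) contributes 2 new; branch {a=true, b=false, c=false, e=false} (d) contributes 2 new; branch {a=true, b=false, c=false, e=false} (d) contributes 0 new. Total: 10.

10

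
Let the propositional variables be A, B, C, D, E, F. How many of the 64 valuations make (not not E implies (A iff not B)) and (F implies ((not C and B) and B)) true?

30

Initial set: {((not not E implies (A iff not B)) and (F implies ((not C and B) and B)))}.
((not not E implies (A iff not B)) and (F implies ((not C and B) and B))): α-rule — add (not not E implies (A iff not B)), (F implies ((not C and B) and B)).
(not not E implies (A iff not B)): β-rule — branch into not not not E  //  (A iff not B).
  branch 1 (add not not not E):
    not not not E: drop double negation, giving not E.
    (F implies ((not C and B) and B)): β-rule — branch into not F  //  ((not C and B) and B).
      branch 1.1 (add not F):
        ○ open, literals {E=F, F=F}.
      branch 1.2 (add ((not C and B) and B)):
        ((not C and B) and B): α-rule — add (not C and B), B.
        (not C and B): α-rule — add not C, B.
        ○ open, literals {B=T, C=F, E=F}.
  branch 2 (add (A iff not B)):
    (F implies ((not C and B) and B)): β-rule — branch into not F  //  ((not C and B) and B).
      branch 2.1 (add not F):
        (A iff not B): β-rule — branch into A, not B  //  not A, not not B.
          branch 2.1.1 (add A, not B):
            ○ open, literals {A=T, B=F, F=F}.
          branch 2.1.2 (add not A, not not B):
            ○ open, literals {A=F, B=T, F=F}.
      branch 2.2 (add ((not C and B) and B)):
        ((not C and B) and B): α-rule — add (not C and B), B.
        (not C and B): α-rule — add not C, B.
        (A iff not B): β-rule — branch into A, not B  //  not A, not not B.
          branch 2.2.1 (add A, not B):
            × closes — contains both B and not B.
          branch 2.2.2 (add not A, not not B):
            ○ open, literals {A=F, B=T, C=F}.
1 branch closed, 5 open.
Each open branch fixes some atoms; the unmentioned ones are free. Counting distinct full assignments: branch {E=F, F=F} (A, B, C, D) contributes 16 new; branch {B=T, C=F, E=F} (A, D, F) contributes 4 new; branch {A=T, B=F, F=F} (C, D, E) contributes 4 new; branch {A=F, B=T, F=F} (C, D, E) contributes 4 new; branch {A=F, B=T, C=F} (D, E, F) contributes 2 new. Total: 30.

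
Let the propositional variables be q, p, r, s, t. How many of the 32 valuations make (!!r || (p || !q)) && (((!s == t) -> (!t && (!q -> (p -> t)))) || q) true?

Initial set: {((!!r || (p || !q)) && (((!s == t) -> (!t && (!q -> (p -> t)))) || q))}.
((!!r || (p || !q)) && (((!s == t) -> (!t && (!q -> (p -> t)))) || q)): α-rule — add (!!r || (p || !q)), (((!s == t) -> (!t && (!q -> (p -> t)))) || q).
(!!r || (p || !q)): β-rule — branch into !!r  //  (p || !q).
  branch 1 (add !!r):
    !!r: drop double negation, giving r.
    (((!s == t) -> (!t && (!q -> (p -> t)))) || q): β-rule — branch into ((!s == t) -> (!t && (!q -> (p -> t))))  //  q.
      branch 1.1 (add ((!s == t) -> (!t && (!q -> (p -> t))))):
        ((!s == t) -> (!t && (!q -> (p -> t)))): β-rule — branch into !(!s == t)  //  (!t && (!q -> (p -> t))).
          branch 1.1.1 (add !(!s == t)):
            !(!s == t): β-rule — branch into !s, !t  //  !!s, t.
              branch 1.1.1.1 (add !s, !t):
                ○ open, literals {r=T, s=F, t=F}.
              branch 1.1.1.2 (add !!s, t):
                ○ open, literals {r=T, s=T, t=T}.
          branch 1.1.2 (add (!t && (!q -> (p -> t)))):
            (!t && (!q -> (p -> t))): α-rule — add !t, (!q -> (p -> t)).
            (!q -> (p -> t)): β-rule — branch into !!q  //  (p -> t).
              branch 1.1.2.1 (add !!q):
                ○ open, literals {q=T, r=T, t=F}.
              branch 1.1.2.2 (add (p -> t)):
                (p -> t): β-rule — branch into !p  //  t.
                  branch 1.1.2.2.1 (add !p):
                    ○ open, literals {p=F, r=T, t=F}.
                  branch 1.1.2.2.2 (add t):
                    × closes — contains both t and !t.
      branch 1.2 (add q):
        ○ open, literals {q=T, r=T}.
  branch 2 (add (p || !q)):
    (((!s == t) -> (!t && (!q -> (p -> t)))) || q): β-rule — branch into ((!s == t) -> (!t && (!q -> (p -> t))))  //  q.
      branch 2.1 (add ((!s == t) -> (!t && (!q -> (p -> t))))):
        (p || !q): β-rule — branch into p  //  !q.
          branch 2.1.1 (add p):
            ((!s == t) -> (!t && (!q -> (p -> t)))): β-rule — branch into !(!s == t)  //  (!t && (!q -> (p -> t))).
              branch 2.1.1.1 (add !(!s == t)):
                !(!s == t): β-rule — branch into !s, !t  //  !!s, t.
                  branch 2.1.1.1.1 (add !s, !t):
                    ○ open, literals {p=T, s=F, t=F}.
                  branch 2.1.1.1.2 (add !!s, t):
                    ○ open, literals {p=T, s=T, t=T}.
              branch 2.1.1.2 (add (!t && (!q -> (p -> t)))):
                (!t && (!q -> (p -> t))): α-rule — add !t, (!q -> (p -> t)).
                (!q -> (p -> t)): β-rule — branch into !!q  //  (p -> t).
                  branch 2.1.1.2.1 (add !!q):
                    ○ open, literals {p=T, q=T, t=F}.
                  branch 2.1.1.2.2 (add (p -> t)):
                    (p -> t): β-rule — branch into !p  //  t.
                      branch 2.1.1.2.2.1 (add !p):
                        × closes — contains both p and !p.
                      branch 2.1.1.2.2.2 (add t):
                        × closes — contains both t and !t.
          branch 2.1.2 (add !q):
            ((!s == t) -> (!t && (!q -> (p -> t)))): β-rule — branch into !(!s == t)  //  (!t && (!q -> (p -> t))).
              branch 2.1.2.1 (add !(!s == t)):
                !(!s == t): β-rule — branch into !s, !t  //  !!s, t.
                  branch 2.1.2.1.1 (add !s, !t):
                    ○ open, literals {q=F, s=F, t=F}.
                  branch 2.1.2.1.2 (add !!s, t):
                    ○ open, literals {q=F, s=T, t=T}.
              branch 2.1.2.2 (add (!t && (!q -> (p -> t)))):
                (!t && (!q -> (p -> t))): α-rule — add !t, (!q -> (p -> t)).
                (!q -> (p -> t)): β-rule — branch into !!q  //  (p -> t).
                  branch 2.1.2.2.1 (add !!q):
                    × closes — contains both q and !q.
                  branch 2.1.2.2.2 (add (p -> t)):
                    (p -> t): β-rule — branch into !p  //  t.
                      branch 2.1.2.2.2.1 (add !p):
                        ○ open, literals {p=F, q=F, t=F}.
                      branch 2.1.2.2.2.2 (add t):
                        × closes — contains both t and !t.
      branch 2.2 (add q):
        (p || !q): β-rule — branch into p  //  !q.
          branch 2.2.1 (add p):
            ○ open, literals {p=T, q=T}.
          branch 2.2.2 (add !q):
            × closes — contains both q and !q.
6 branches closed, 12 open.
Each open branch fixes some atoms; the unmentioned ones are free. Counting distinct full assignments: branch {r=T, s=F, t=F} (q, p) contributes 4 new; branch {r=T, s=T, t=T} (q, p) contributes 4 new; branch {q=T, r=T, t=F} (p, s) contributes 2 new; branch {p=F, r=T, t=F} (q, s) contributes 1 new; branch {q=T, r=T} (p, s, t) contributes 2 new; branch {p=T, s=F, t=F} (q, r) contributes 2 new; branch {p=T, s=T, t=T} (q, r) contributes 2 new; branch {p=T, q=T, t=F} (r, s) contributes 1 new; branch {q=F, s=F, t=F} (p, r) contributes 1 new; branch {q=F, s=T, t=T} (p, r) contributes 1 new; branch {p=F, q=F, t=F} (r, s) contributes 1 new; branch {p=T, q=T} (r, s, t) contributes 1 new. Total: 22.

22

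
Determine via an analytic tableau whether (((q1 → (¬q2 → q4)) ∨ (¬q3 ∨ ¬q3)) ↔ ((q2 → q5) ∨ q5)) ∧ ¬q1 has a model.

Satisfiable

Initial set: {((((q1 → (¬q2 → q4)) ∨ (¬q3 ∨ ¬q3)) ↔ ((q2 → q5) ∨ q5)) ∧ ¬q1)}.
((((q1 → (¬q2 → q4)) ∨ (¬q3 ∨ ¬q3)) ↔ ((q2 → q5) ∨ q5)) ∧ ¬q1): α-rule — add (((q1 → (¬q2 → q4)) ∨ (¬q3 ∨ ¬q3)) ↔ ((q2 → q5) ∨ q5)), ¬q1.
(((q1 → (¬q2 → q4)) ∨ (¬q3 ∨ ¬q3)) ↔ ((q2 → q5) ∨ q5)): β-rule — branch into ((q1 → (¬q2 → q4)) ∨ (¬q3 ∨ ¬q3)), ((q2 → q5) ∨ q5)  //  ¬((q1 → (¬q2 → q4)) ∨ (¬q3 ∨ ¬q3)), ¬((q2 → q5) ∨ q5).
  branch 1 (add ((q1 → (¬q2 → q4)) ∨ (¬q3 ∨ ¬q3)), ((q2 → q5) ∨ q5)):
    ((q1 → (¬q2 → q4)) ∨ (¬q3 ∨ ¬q3)): β-rule — branch into (q1 → (¬q2 → q4))  //  (¬q3 ∨ ¬q3).
      branch 1.1 (add (q1 → (¬q2 → q4))):
        ((q2 → q5) ∨ q5): β-rule — branch into (q2 → q5)  //  q5.
          branch 1.1.1 (add (q2 → q5)):
            (q1 → (¬q2 → q4)): β-rule — branch into ¬q1  //  (¬q2 → q4).
              branch 1.1.1.1 (add ¬q1):
                (q2 → q5): β-rule — branch into ¬q2  //  q5.
                  branch 1.1.1.1.1 (add ¬q2):
                    ○ open, literals {q1=false, q2=false}.
                  branch 1.1.1.1.2 (add q5):
                    ○ open, literals {q1=false, q5=true}.
              branch 1.1.1.2 (add (¬q2 → q4)):
                (q2 → q5): β-rule — branch into ¬q2  //  q5.
                  branch 1.1.1.2.1 (add ¬q2):
                    (¬q2 → q4): β-rule — branch into ¬¬q2  //  q4.
                      branch 1.1.1.2.1.1 (add ¬¬q2):
                        × closes — contains both q2 and ¬q2.
                      branch 1.1.1.2.1.2 (add q4):
                        ○ open, literals {q1=false, q2=false, q4=true}.
                  branch 1.1.1.2.2 (add q5):
                    (¬q2 → q4): β-rule — branch into ¬¬q2  //  q4.
                      branch 1.1.1.2.2.1 (add ¬¬q2):
                        ○ open, literals {q1=false, q2=true, q5=true}.
                      branch 1.1.1.2.2.2 (add q4):
                        ○ open, literals {q1=false, q4=true, q5=true}.
          branch 1.1.2 (add q5):
            (q1 → (¬q2 → q4)): β-rule — branch into ¬q1  //  (¬q2 → q4).
              branch 1.1.2.1 (add ¬q1):
                ○ open, literals {q1=false, q5=true}.
              branch 1.1.2.2 (add (¬q2 → q4)):
                (¬q2 → q4): β-rule — branch into ¬¬q2  //  q4.
                  branch 1.1.2.2.1 (add ¬¬q2):
                    ○ open, literals {q1=false, q2=true, q5=true}.
                  branch 1.1.2.2.2 (add q4):
                    ○ open, literals {q1=false, q4=true, q5=true}.
      branch 1.2 (add (¬q3 ∨ ¬q3)):
        ((q2 → q5) ∨ q5): β-rule — branch into (q2 → q5)  //  q5.
          branch 1.2.1 (add (q2 → q5)):
            (¬q3 ∨ ¬q3): β-rule — branch into ¬q3  //  ¬q3.
              branch 1.2.1.1 (add ¬q3):
                (q2 → q5): β-rule — branch into ¬q2  //  q5.
                  branch 1.2.1.1.1 (add ¬q2):
                    ○ open, literals {q1=false, q2=false, q3=false}.
                  branch 1.2.1.1.2 (add q5):
                    ○ open, literals {q1=false, q3=false, q5=true}.
              branch 1.2.1.2 (add ¬q3):
                (q2 → q5): β-rule — branch into ¬q2  //  q5.
                  branch 1.2.1.2.1 (add ¬q2):
                    ○ open, literals {q1=false, q2=false, q3=false}.
                  branch 1.2.1.2.2 (add q5):
                    ○ open, literals {q1=false, q3=false, q5=true}.
          branch 1.2.2 (add q5):
            (¬q3 ∨ ¬q3): β-rule — branch into ¬q3  //  ¬q3.
              branch 1.2.2.1 (add ¬q3):
                ○ open, literals {q1=false, q3=false, q5=true}.
              branch 1.2.2.2 (add ¬q3):
                ○ open, literals {q1=false, q3=false, q5=true}.
  branch 2 (add ¬((q1 → (¬q2 → q4)) ∨ (¬q3 ∨ ¬q3)), ¬((q2 → q5) ∨ q5)):
    ¬((q1 → (¬q2 → q4)) ∨ (¬q3 ∨ ¬q3)): α-rule — add ¬(q1 → (¬q2 → q4)), ¬(¬q3 ∨ ¬q3).
    ¬((q2 → q5) ∨ q5): α-rule — add ¬(q2 → q5), ¬q5.
    ¬(q1 → (¬q2 → q4)): α-rule — add q1, ¬(¬q2 → q4).
    × closes — contains both q1 and ¬q1.
2 branches closed, 14 open.
An open branch gives a satisfying assignment: q1=false, q2=false.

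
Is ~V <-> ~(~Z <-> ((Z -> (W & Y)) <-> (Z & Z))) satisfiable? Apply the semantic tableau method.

Satisfiable

Initial set: {(~V <-> ~(~Z <-> ((Z -> (W & Y)) <-> (Z & Z))))}.
(~V <-> ~(~Z <-> ((Z -> (W & Y)) <-> (Z & Z)))): β-rule — branch into ~V, ~(~Z <-> ((Z -> (W & Y)) <-> (Z & Z)))  //  ~~V, ~~(~Z <-> ((Z -> (W & Y)) <-> (Z & Z))).
  branch 1 (add ~V, ~(~Z <-> ((Z -> (W & Y)) <-> (Z & Z)))):
    ~(~Z <-> ((Z -> (W & Y)) <-> (Z & Z))): β-rule — branch into ~Z, ~((Z -> (W & Y)) <-> (Z & Z))  //  ~~Z, ((Z -> (W & Y)) <-> (Z & Z)).
      branch 1.1 (add ~Z, ~((Z -> (W & Y)) <-> (Z & Z))):
        ~((Z -> (W & Y)) <-> (Z & Z)): β-rule — branch into (Z -> (W & Y)), ~(Z & Z)  //  ~(Z -> (W & Y)), (Z & Z).
          branch 1.1.1 (add (Z -> (W & Y)), ~(Z & Z)):
            (Z -> (W & Y)): β-rule — branch into ~Z  //  (W & Y).
              branch 1.1.1.1 (add ~Z):
                ~(Z & Z): β-rule — branch into ~Z  //  ~Z.
                  branch 1.1.1.1.1 (add ~Z):
                    ○ open, literals {V=F, Z=F}.
                  branch 1.1.1.1.2 (add ~Z):
                    ○ open, literals {V=F, Z=F}.
              branch 1.1.1.2 (add (W & Y)):
                (W & Y): α-rule — add W, Y.
                ~(Z & Z): β-rule — branch into ~Z  //  ~Z.
                  branch 1.1.1.2.1 (add ~Z):
                    ○ open, literals {V=F, W=T, Y=T, Z=F}.
                  branch 1.1.1.2.2 (add ~Z):
                    ○ open, literals {V=F, W=T, Y=T, Z=F}.
          branch 1.1.2 (add ~(Z -> (W & Y)), (Z & Z)):
            ~(Z -> (W & Y)): α-rule — add Z, ~(W & Y).
            × closes — contains both Z and ~Z.
      branch 1.2 (add ~~Z, ((Z -> (W & Y)) <-> (Z & Z))):
        ((Z -> (W & Y)) <-> (Z & Z)): β-rule — branch into (Z -> (W & Y)), (Z & Z)  //  ~(Z -> (W & Y)), ~(Z & Z).
          branch 1.2.1 (add (Z -> (W & Y)), (Z & Z)):
            (Z & Z): α-rule — add Z, Z.
            (Z -> (W & Y)): β-rule — branch into ~Z  //  (W & Y).
              branch 1.2.1.1 (add ~Z):
                × closes — contains both Z and ~Z.
              branch 1.2.1.2 (add (W & Y)):
                (W & Y): α-rule — add W, Y.
                ○ open, literals {V=F, W=T, Y=T, Z=T}.
          branch 1.2.2 (add ~(Z -> (W & Y)), ~(Z & Z)):
            ~(Z -> (W & Y)): α-rule — add Z, ~(W & Y).
            ~(Z & Z): β-rule — branch into ~Z  //  ~Z.
              branch 1.2.2.1 (add ~Z):
                × closes — contains both Z and ~Z.
              branch 1.2.2.2 (add ~Z):
                × closes — contains both Z and ~Z.
  branch 2 (add ~~V, ~~(~Z <-> ((Z -> (W & Y)) <-> (Z & Z)))):
    ~~(~Z <-> ((Z -> (W & Y)) <-> (Z & Z))): β-rule — branch into ~Z, ((Z -> (W & Y)) <-> (Z & Z))  //  ~~Z, ~((Z -> (W & Y)) <-> (Z & Z)).
      branch 2.1 (add ~Z, ((Z -> (W & Y)) <-> (Z & Z))):
        ((Z -> (W & Y)) <-> (Z & Z)): β-rule — branch into (Z -> (W & Y)), (Z & Z)  //  ~(Z -> (W & Y)), ~(Z & Z).
          branch 2.1.1 (add (Z -> (W & Y)), (Z & Z)):
            (Z & Z): α-rule — add Z, Z.
            × closes — contains both Z and ~Z.
          branch 2.1.2 (add ~(Z -> (W & Y)), ~(Z & Z)):
            ~(Z -> (W & Y)): α-rule — add Z, ~(W & Y).
            × closes — contains both Z and ~Z.
      branch 2.2 (add ~~Z, ~((Z -> (W & Y)) <-> (Z & Z))):
        ~((Z -> (W & Y)) <-> (Z & Z)): β-rule — branch into (Z -> (W & Y)), ~(Z & Z)  //  ~(Z -> (W & Y)), (Z & Z).
          branch 2.2.1 (add (Z -> (W & Y)), ~(Z & Z)):
            (Z -> (W & Y)): β-rule — branch into ~Z  //  (W & Y).
              branch 2.2.1.1 (add ~Z):
                × closes — contains both Z and ~Z.
              branch 2.2.1.2 (add (W & Y)):
                (W & Y): α-rule — add W, Y.
                ~(Z & Z): β-rule — branch into ~Z  //  ~Z.
                  branch 2.2.1.2.1 (add ~Z):
                    × closes — contains both Z and ~Z.
                  branch 2.2.1.2.2 (add ~Z):
                    × closes — contains both Z and ~Z.
          branch 2.2.2 (add ~(Z -> (W & Y)), (Z & Z)):
            ~(Z -> (W & Y)): α-rule — add Z, ~(W & Y).
            (Z & Z): α-rule — add Z, Z.
            ~(W & Y): β-rule — branch into ~W  //  ~Y.
              branch 2.2.2.1 (add ~W):
                ○ open, literals {V=T, W=F, Z=T}.
              branch 2.2.2.2 (add ~Y):
                ○ open, literals {V=T, Y=F, Z=T}.
9 branches closed, 7 open.
An open branch gives a satisfying assignment: V=F, Z=F.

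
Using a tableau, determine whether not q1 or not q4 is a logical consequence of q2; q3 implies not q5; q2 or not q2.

No

Initial set: {q2; (q3 implies not q5); (q2 or not q2); not (not q1 or not q4)}.
not (not q1 or not q4): α-rule — add not not q1, not not q4.
(q3 implies not q5): β-rule — branch into not q3  //  not q5.
  branch 1 (add not q3):
    (q2 or not q2): β-rule — branch into q2  //  not q2.
      branch 1.1 (add q2):
        ○ open, literals {q1=1, q2=1, q3=0, q4=1}.
      branch 1.2 (add not q2):
        × closes — contains both q2 and not q2.
  branch 2 (add not q5):
    (q2 or not q2): β-rule — branch into q2  //  not q2.
      branch 2.1 (add q2):
        ○ open, literals {q1=1, q2=1, q4=1, q5=0}.
      branch 2.2 (add not q2):
        × closes — contains both q2 and not q2.
2 branches closed, 2 open.
An open branch gives a countermodel: q1=1, q2=1, q3=0, q4=1 (unmentioned atoms arbitrary); the premises hold there but the conclusion fails.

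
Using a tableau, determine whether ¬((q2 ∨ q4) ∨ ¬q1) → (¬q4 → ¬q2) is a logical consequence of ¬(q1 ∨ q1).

Initial set: {¬(q1 ∨ q1); ¬(¬((q2 ∨ q4) ∨ ¬q1) → (¬q4 → ¬q2))}.
¬(q1 ∨ q1): α-rule — add ¬q1, ¬q1.
¬(¬((q2 ∨ q4) ∨ ¬q1) → (¬q4 → ¬q2)): α-rule — add ¬((q2 ∨ q4) ∨ ¬q1), ¬(¬q4 → ¬q2).
¬((q2 ∨ q4) ∨ ¬q1): α-rule — add ¬(q2 ∨ q4), ¬¬q1.
× closes — contains both q1 and ¬q1.
All 1 branch closes.
Every branch closed, so the premises entail the conclusion.

Yes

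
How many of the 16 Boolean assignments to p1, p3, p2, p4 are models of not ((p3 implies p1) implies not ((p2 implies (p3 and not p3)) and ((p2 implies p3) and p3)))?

2

Initial set: {not ((p3 implies p1) implies not ((p2 implies (p3 and not p3)) and ((p2 implies p3) and p3)))}.
not ((p3 implies p1) implies not ((p2 implies (p3 and not p3)) and ((p2 implies p3) and p3))): α-rule — add (p3 implies p1), not not ((p2 implies (p3 and not p3)) and ((p2 implies p3) and p3)).
not not ((p2 implies (p3 and not p3)) and ((p2 implies p3) and p3)): α-rule — add (p2 implies (p3 and not p3)), ((p2 implies p3) and p3).
((p2 implies p3) and p3): α-rule — add (p2 implies p3), p3.
(p3 implies p1): β-rule — branch into not p3  //  p1.
  branch 1 (add not p3):
    × closes — contains both p3 and not p3.
  branch 2 (add p1):
    (p2 implies (p3 and not p3)): β-rule — branch into not p2  //  (p3 and not p3).
      branch 2.1 (add not p2):
        (p2 implies p3): β-rule — branch into not p2  //  p3.
          branch 2.1.1 (add not p2):
            ○ open, literals {p1=T, p2=F, p3=T}.
          branch 2.1.2 (add p3):
            ○ open, literals {p1=T, p2=F, p3=T}.
      branch 2.2 (add (p3 and not p3)):
        (p3 and not p3): α-rule — add p3, not p3.
        × closes — contains both p3 and not p3.
2 branches closed, 2 open.
Each open branch fixes some atoms; the unmentioned ones are free. Counting distinct full assignments: branch {p1=T, p2=F, p3=T} (p4) contributes 2 new; branch {p1=T, p2=F, p3=T} (p4) contributes 0 new. Total: 2.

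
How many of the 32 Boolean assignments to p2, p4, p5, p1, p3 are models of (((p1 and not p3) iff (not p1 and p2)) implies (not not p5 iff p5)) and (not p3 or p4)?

24

Initial set: {T ((((p1 and not p3) iff (not p1 and p2)) implies (not not p5 iff p5)) and (not p3 or p4))}.
T ((((p1 and not p3) iff (not p1 and p2)) implies (not not p5 iff p5)) and (not p3 or p4)): α-rule — add T (((p1 and not p3) iff (not p1 and p2)) implies (not not p5 iff p5)), T (not p3 or p4).
T (((p1 and not p3) iff (not p1 and p2)) implies (not not p5 iff p5)): β-rule — branch into F ((p1 and not p3) iff (not p1 and p2))  //  T (not not p5 iff p5).
  branch 1 (add F ((p1 and not p3) iff (not p1 and p2))):
    T (not p3 or p4): β-rule — branch into T not p3  //  T p4.
      branch 1.1 (add T not p3):
        F ((p1 and not p3) iff (not p1 and p2)): β-rule — branch into T (p1 and not p3), F (not p1 and p2)  //  F (p1 and not p3), T (not p1 and p2).
          branch 1.1.1 (add T (p1 and not p3), F (not p1 and p2)):
            T (p1 and not p3): α-rule — add T p1, T not p3.
            F (not p1 and p2): β-rule — branch into F not p1  //  F p2.
              branch 1.1.1.1 (add F not p1):
                ○ open, literals {p1=1, p3=0}.
              branch 1.1.1.2 (add F p2):
                ○ open, literals {p1=1, p2=0, p3=0}.
          branch 1.1.2 (add F (p1 and not p3), T (not p1 and p2)):
            T (not p1 and p2): α-rule — add T not p1, T p2.
            F (p1 and not p3): β-rule — branch into F p1  //  F not p3.
              branch 1.1.2.1 (add F p1):
                ○ open, literals {p1=0, p2=1, p3=0}.
              branch 1.1.2.2 (add F not p3):
                × closes — contains both p3 and not p3.
      branch 1.2 (add T p4):
        F ((p1 and not p3) iff (not p1 and p2)): β-rule — branch into T (p1 and not p3), F (not p1 and p2)  //  F (p1 and not p3), T (not p1 and p2).
          branch 1.2.1 (add T (p1 and not p3), F (not p1 and p2)):
            T (p1 and not p3): α-rule — add T p1, T not p3.
            F (not p1 and p2): β-rule — branch into F not p1  //  F p2.
              branch 1.2.1.1 (add F not p1):
                ○ open, literals {p1=1, p3=0, p4=1}.
              branch 1.2.1.2 (add F p2):
                ○ open, literals {p1=1, p2=0, p3=0, p4=1}.
          branch 1.2.2 (add F (p1 and not p3), T (not p1 and p2)):
            T (not p1 and p2): α-rule — add T not p1, T p2.
            F (p1 and not p3): β-rule — branch into F p1  //  F not p3.
              branch 1.2.2.1 (add F p1):
                ○ open, literals {p1=0, p2=1, p4=1}.
              branch 1.2.2.2 (add F not p3):
                ○ open, literals {p1=0, p2=1, p3=1, p4=1}.
  branch 2 (add T (not not p5 iff p5)):
    T (not p3 or p4): β-rule — branch into T not p3  //  T p4.
      branch 2.1 (add T not p3):
        T (not not p5 iff p5): β-rule — branch into T not not p5, T p5  //  F not not p5, F p5.
          branch 2.1.1 (add T not not p5, T p5):
            T not not p5: drop double negation, giving T p5.
            ○ open, literals {p3=0, p5=1}.
          branch 2.1.2 (add F not not p5, F p5):
            F not not p5: drop double negation, giving F p5.
            ○ open, literals {p3=0, p5=0}.
      branch 2.2 (add T p4):
        T (not not p5 iff p5): β-rule — branch into T not not p5, T p5  //  F not not p5, F p5.
          branch 2.2.1 (add T not not p5, T p5):
            T not not p5: drop double negation, giving T p5.
            ○ open, literals {p4=1, p5=1}.
          branch 2.2.2 (add F not not p5, F p5):
            F not not p5: drop double negation, giving F p5.
            ○ open, literals {p4=1, p5=0}.
1 branch closed, 11 open.
Each open branch fixes some atoms; the unmentioned ones are free. Counting distinct full assignments: branch {p1=1, p3=0} (p2, p4, p5) contributes 8 new; branch {p1=1, p2=0, p3=0} (p4, p5) contributes 0 new; branch {p1=0, p2=1, p3=0} (p4, p5) contributes 4 new; branch {p1=1, p3=0, p4=1} (p2, p5) contributes 0 new; branch {p1=1, p2=0, p3=0, p4=1} (p5) contributes 0 new; branch {p1=0, p2=1, p4=1} (p5, p3) contributes 2 new; branch {p1=0, p2=1, p3=1, p4=1} (p5) contributes 0 new; branch {p3=0, p5=1} (p2, p4, p1) contributes 2 new; branch {p3=0, p5=0} (p2, p4, p1) contributes 2 new; branch {p4=1, p5=1} (p2, p1, p3) contributes 3 new; branch {p4=1, p5=0} (p2, p1, p3) contributes 3 new. Total: 24.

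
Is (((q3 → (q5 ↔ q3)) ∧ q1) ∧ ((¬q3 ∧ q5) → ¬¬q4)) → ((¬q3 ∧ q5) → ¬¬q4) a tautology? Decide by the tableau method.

Valid

Assume the negation and expand:
Initial set: {¬((((q3 → (q5 ↔ q3)) ∧ q1) ∧ ((¬q3 ∧ q5) → ¬¬q4)) → ((¬q3 ∧ q5) → ¬¬q4))}.
¬((((q3 → (q5 ↔ q3)) ∧ q1) ∧ ((¬q3 ∧ q5) → ¬¬q4)) → ((¬q3 ∧ q5) → ¬¬q4)): α-rule — add (((q3 → (q5 ↔ q3)) ∧ q1) ∧ ((¬q3 ∧ q5) → ¬¬q4)), ¬((¬q3 ∧ q5) → ¬¬q4).
(((q3 → (q5 ↔ q3)) ∧ q1) ∧ ((¬q3 ∧ q5) → ¬¬q4)): α-rule — add ((q3 → (q5 ↔ q3)) ∧ q1), ((¬q3 ∧ q5) → ¬¬q4).
¬((¬q3 ∧ q5) → ¬¬q4): α-rule — add (¬q3 ∧ q5), ¬¬¬q4.
((q3 → (q5 ↔ q3)) ∧ q1): α-rule — add (q3 → (q5 ↔ q3)), q1.
(¬q3 ∧ q5): α-rule — add ¬q3, q5.
¬¬¬q4: drop double negation, giving ¬q4.
((¬q3 ∧ q5) → ¬¬q4): β-rule — branch into ¬(¬q3 ∧ q5)  //  ¬¬q4.
  branch 1 (add ¬(¬q3 ∧ q5)):
    (q3 → (q5 ↔ q3)): β-rule — branch into ¬q3  //  (q5 ↔ q3).
      branch 1.1 (add ¬q3):
        ¬(¬q3 ∧ q5): β-rule — branch into ¬¬q3  //  ¬q5.
          branch 1.1.1 (add ¬¬q3):
            × closes — contains both q3 and ¬q3.
          branch 1.1.2 (add ¬q5):
            × closes — contains both q5 and ¬q5.
      branch 1.2 (add (q5 ↔ q3)):
        ¬(¬q3 ∧ q5): β-rule — branch into ¬¬q3  //  ¬q5.
          branch 1.2.1 (add ¬¬q3):
            × closes — contains both q3 and ¬q3.
          branch 1.2.2 (add ¬q5):
            × closes — contains both q5 and ¬q5.
  branch 2 (add ¬¬q4):
    ¬¬q4: drop double negation, giving q4.
    × closes — contains both q4 and ¬q4.
All 5 branches close.
Every branch closed, so the negation is unsatisfiable and the formula is valid.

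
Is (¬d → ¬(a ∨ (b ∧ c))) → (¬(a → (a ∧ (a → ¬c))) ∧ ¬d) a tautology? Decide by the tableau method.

Assume the negation and expand:
Initial set: {¬((¬d → ¬(a ∨ (b ∧ c))) → (¬(a → (a ∧ (a → ¬c))) ∧ ¬d))}.
¬((¬d → ¬(a ∨ (b ∧ c))) → (¬(a → (a ∧ (a → ¬c))) ∧ ¬d)): α-rule — add (¬d → ¬(a ∨ (b ∧ c))), ¬(¬(a → (a ∧ (a → ¬c))) ∧ ¬d).
(¬d → ¬(a ∨ (b ∧ c))): β-rule — branch into ¬¬d  //  ¬(a ∨ (b ∧ c)).
  branch 1 (add ¬¬d):
    ¬(¬(a → (a ∧ (a → ¬c))) ∧ ¬d): β-rule — branch into ¬¬(a → (a ∧ (a → ¬c)))  //  ¬¬d.
      branch 1.1 (add ¬¬(a → (a ∧ (a → ¬c)))):
        ¬¬(a → (a ∧ (a → ¬c))): β-rule — branch into ¬a  //  (a ∧ (a → ¬c)).
          branch 1.1.1 (add ¬a):
            ○ open, literals {a=F, d=T}.
          branch 1.1.2 (add (a ∧ (a → ¬c))):
            (a ∧ (a → ¬c)): α-rule — add a, (a → ¬c).
            (a → ¬c): β-rule — branch into ¬a  //  ¬c.
              branch 1.1.2.1 (add ¬a):
                × closes — contains both a and ¬a.
              branch 1.1.2.2 (add ¬c):
                ○ open, literals {a=T, c=F, d=T}.
      branch 1.2 (add ¬¬d):
        ○ open, literals {d=T}.
  branch 2 (add ¬(a ∨ (b ∧ c))):
    ¬(a ∨ (b ∧ c)): α-rule — add ¬a, ¬(b ∧ c).
    ¬(¬(a → (a ∧ (a → ¬c))) ∧ ¬d): β-rule — branch into ¬¬(a → (a ∧ (a → ¬c)))  //  ¬¬d.
      branch 2.1 (add ¬¬(a → (a ∧ (a → ¬c)))):
        ¬(b ∧ c): β-rule — branch into ¬b  //  ¬c.
          branch 2.1.1 (add ¬b):
            ¬¬(a → (a ∧ (a → ¬c))): β-rule — branch into ¬a  //  (a ∧ (a → ¬c)).
              branch 2.1.1.1 (add ¬a):
                ○ open, literals {a=F, b=F}.
              branch 2.1.1.2 (add (a ∧ (a → ¬c))):
                (a ∧ (a → ¬c)): α-rule — add a, (a → ¬c).
                × closes — contains both a and ¬a.
          branch 2.1.2 (add ¬c):
            ¬¬(a → (a ∧ (a → ¬c))): β-rule — branch into ¬a  //  (a ∧ (a → ¬c)).
              branch 2.1.2.1 (add ¬a):
                ○ open, literals {a=F, c=F}.
              branch 2.1.2.2 (add (a ∧ (a → ¬c))):
                (a ∧ (a → ¬c)): α-rule — add a, (a → ¬c).
                × closes — contains both a and ¬a.
      branch 2.2 (add ¬¬d):
        ¬(b ∧ c): β-rule — branch into ¬b  //  ¬c.
          branch 2.2.1 (add ¬b):
            ○ open, literals {a=F, b=F, d=T}.
          branch 2.2.2 (add ¬c):
            ○ open, literals {a=F, c=F, d=T}.
3 branches closed, 7 open.
An open branch gives a countermodel: a=F, d=T (unmentioned atoms arbitrary); under it the original formula is false.

Not valid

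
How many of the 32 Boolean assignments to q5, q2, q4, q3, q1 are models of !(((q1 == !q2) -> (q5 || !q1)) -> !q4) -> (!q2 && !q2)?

Initial set: {(!(((q1 == !q2) -> (q5 || !q1)) -> !q4) -> (!q2 && !q2))}.
(!(((q1 == !q2) -> (q5 || !q1)) -> !q4) -> (!q2 && !q2)): β-rule — branch into !!(((q1 == !q2) -> (q5 || !q1)) -> !q4)  //  (!q2 && !q2).
  branch 1 (add !!(((q1 == !q2) -> (q5 || !q1)) -> !q4)):
    !!(((q1 == !q2) -> (q5 || !q1)) -> !q4): β-rule — branch into !((q1 == !q2) -> (q5 || !q1))  //  !q4.
      branch 1.1 (add !((q1 == !q2) -> (q5 || !q1))):
        !((q1 == !q2) -> (q5 || !q1)): α-rule — add (q1 == !q2), !(q5 || !q1).
        !(q5 || !q1): α-rule — add !q5, !!q1.
        (q1 == !q2): β-rule — branch into q1, !q2  //  !q1, !!q2.
          branch 1.1.1 (add q1, !q2):
            ○ open, literals {q1=T, q2=F, q5=F}.
          branch 1.1.2 (add !q1, !!q2):
            × closes — contains both q1 and !q1.
      branch 1.2 (add !q4):
        ○ open, literals {q4=F}.
  branch 2 (add (!q2 && !q2)):
    (!q2 && !q2): α-rule — add !q2, !q2.
    ○ open, literals {q2=F}.
1 branch closed, 3 open.
Each open branch fixes some atoms; the unmentioned ones are free. Counting distinct full assignments: branch {q1=T, q2=F, q5=F} (q4, q3) contributes 4 new; branch {q4=F} (q5, q2, q3, q1) contributes 14 new; branch {q2=F} (q5, q4, q3, q1) contributes 6 new. Total: 24.

24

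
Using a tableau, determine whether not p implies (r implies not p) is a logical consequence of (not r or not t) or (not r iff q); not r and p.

Initial set: {((not r or not t) or (not r iff q)); (not r and p); not (not p implies (r implies not p))}.
(not r and p): α-rule — add not r, p.
not (not p implies (r implies not p)): α-rule — add not p, not (r implies not p).
× closes — contains both p and not p.
All 1 branch closes.
Every branch closed, so the premises entail the conclusion.

Yes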